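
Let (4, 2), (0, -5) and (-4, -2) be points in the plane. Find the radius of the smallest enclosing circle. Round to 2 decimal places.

4.51

Call the three points A, B, C in the order given.
Side lengths²: AB² = 65, AC² = 80, BC² = 25.
Since AC² = 80 < 65 + 25 = 90, the triangle is acute, so the smallest enclosing circle is the circumcircle.
Circumcentre = (0.25, -0.5), r² = 20.3125.
r = √(20.3125) ≈ 4.51.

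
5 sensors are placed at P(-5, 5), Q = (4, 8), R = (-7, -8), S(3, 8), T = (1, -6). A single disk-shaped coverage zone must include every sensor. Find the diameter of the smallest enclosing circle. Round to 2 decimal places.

A smallest enclosing disk is always determined by at most three of the input points on its boundary.
The farthest pair is Q–R with squared distance 377. The circle on this segment as diameter has centre (-1.5, 0) and r² = 377/4 = 94.25.
Check P: distance² to centre = 37.25 ≤ 94.25, so it lies inside.
All remaining points lie in this disk, and no smaller disk contains both endpoints, so this is the minimum enclosing circle.
Diameter = 2r = 2√(94.25) ≈ 19.42.

19.42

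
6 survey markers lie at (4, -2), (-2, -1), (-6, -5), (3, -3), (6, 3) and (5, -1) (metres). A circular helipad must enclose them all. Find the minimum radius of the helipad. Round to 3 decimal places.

7.211

The minimum enclosing circle of a finite set is fixed by two of the points (as a diameter) or three (as a circumcircle).
The farthest pair is (-6, -5)–(6, 3) with squared distance 208. The circle on this segment as diameter has centre (0, -1) and r² = 208/4 = 52.
Check (4, -2): distance² to centre = 17 ≤ 52, so it lies inside.
All remaining points lie in this disk, and no smaller disk contains both endpoints, so this is the minimum enclosing circle.
r = √52 ≈ 7.211.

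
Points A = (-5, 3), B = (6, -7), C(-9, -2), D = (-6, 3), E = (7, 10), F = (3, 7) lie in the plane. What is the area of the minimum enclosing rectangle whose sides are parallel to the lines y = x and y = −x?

In coordinates u = x + y, v = x − y the rectangle is axis-aligned; the map (x,y)→(u,v) scales areas by 2.
u-values: -2, -1, -11, -3, 17, 10; range = 17 − (-11) = 28.
v-values: -8, 13, -7, -9, -3, -4; range = 13 − (-9) = 22.
Area = (28 × 22) / 2 = 308.

308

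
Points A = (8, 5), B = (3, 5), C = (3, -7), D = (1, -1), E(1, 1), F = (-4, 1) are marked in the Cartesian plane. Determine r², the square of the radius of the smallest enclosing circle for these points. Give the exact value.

A smallest enclosing disk is always determined by at most three of the input points on its boundary.
The minimum enclosing circle is determined by three boundary points: A, C, F.
Their circumcentre is (185/62, 3/62) with r² = 95485/1922.
The farthest remaining point B is at distance² 47125/1922 ≤ 95485/1922.

95485/1922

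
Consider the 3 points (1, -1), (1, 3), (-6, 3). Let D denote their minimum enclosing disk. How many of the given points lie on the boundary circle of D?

Call the three points A, B, C in the order given.
Side lengths²: AB² = 16, AC² = 65, BC² = 49.
Since AC² = 65 ≥ 49 + 16 = 65, the angle opposite AC is not acute, so the smallest enclosing circle has AC as diameter.
Centre = midpoint of AC = (-2.5, 1), r² = 65/4 = 16.25.
The points at distance exactly r from the centre are (1, -1), (1, 3), (-6, 3) — 3 points.

3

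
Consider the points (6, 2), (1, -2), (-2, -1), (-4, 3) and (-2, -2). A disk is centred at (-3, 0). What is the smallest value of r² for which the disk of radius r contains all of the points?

The required radius is the distance from (-3, 0) to the farthest point.
Squared distances: 85, 20, 2, 10, 5.
Maximum is 85, attained at (6, 2).

85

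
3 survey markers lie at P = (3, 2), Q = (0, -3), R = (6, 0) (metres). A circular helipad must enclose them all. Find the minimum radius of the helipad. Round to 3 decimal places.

Side lengths²: PQ² = 34, PR² = 13, QR² = 45.
Since QR² = 45 < 34 + 13 = 47, the triangle is acute, so the smallest enclosing circle is the circumcircle.
Circumcentre = (41/14, -19/14), r² = 1105/98.
r = √(1105/98) ≈ 3.358.

3.358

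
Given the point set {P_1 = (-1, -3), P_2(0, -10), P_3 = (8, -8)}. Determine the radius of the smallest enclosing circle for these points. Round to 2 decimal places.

Side lengths²: P_1P_2² = 50, P_1P_3² = 106, P_2P_3² = 68.
Since P_1P_3² = 106 < 68 + 50 = 118, the triangle is acute, so the smallest enclosing circle is the circumcircle.
Circumcentre = (94/29, -173/29), r² = 22525/841.
r = √(22525/841) ≈ 5.18.

5.18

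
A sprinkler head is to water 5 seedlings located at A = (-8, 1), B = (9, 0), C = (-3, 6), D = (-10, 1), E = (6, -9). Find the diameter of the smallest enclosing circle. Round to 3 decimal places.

19.573

By Welzl's lemma the MEC is supported by two points (diametrically opposite) or three points (on a circumcircle).
The minimum enclosing circle is determined by three boundary points: B, D, E.
Their circumcentre is (-18/29, -52/29) with r² = 80545/841.
The farthest remaining point C is at distance² 55837/841 ≤ 80545/841.
Diameter = 2r = 2√(80545/841) ≈ 19.573.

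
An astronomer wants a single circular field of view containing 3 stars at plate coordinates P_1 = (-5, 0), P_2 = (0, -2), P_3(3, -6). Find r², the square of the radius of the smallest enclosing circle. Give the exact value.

25

Side lengths²: P_1P_2² = 29, P_1P_3² = 100, P_2P_3² = 25.
Since P_1P_3² = 100 ≥ 29 + 25 = 54, the angle opposite P_1P_3 is not acute, so the smallest enclosing circle has P_1P_3 as diameter.
Centre = midpoint of P_1P_3 = (-1, -3), r² = 100/4 = 25.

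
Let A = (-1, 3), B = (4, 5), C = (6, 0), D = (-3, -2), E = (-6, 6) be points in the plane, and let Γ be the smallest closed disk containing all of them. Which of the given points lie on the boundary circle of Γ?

By Welzl's lemma the MEC is supported by two points (diametrically opposite) or three points (on a circumcircle).
The farthest pair is C–E with squared distance 180. The circle on this segment as diameter has centre (0, 3) and r² = 180/4 = 45.
Check A: distance² to centre = 1 ≤ 45, so it lies inside.
All remaining points lie in this disk, and no smaller disk contains both endpoints, so this is the minimum enclosing circle.
The points at distance exactly r from the centre are C, E — 2 points.

C, E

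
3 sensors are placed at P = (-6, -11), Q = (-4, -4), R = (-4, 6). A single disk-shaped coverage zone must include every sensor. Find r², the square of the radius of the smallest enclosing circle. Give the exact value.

Side lengths²: PQ² = 53, PR² = 293, QR² = 100.
Since PR² = 293 ≥ 100 + 53 = 153, the angle opposite PR is not acute, so the smallest enclosing circle has PR as diameter.
Centre = midpoint of PR = (-5, -2.5), r² = 293/4 = 73.25.

73.25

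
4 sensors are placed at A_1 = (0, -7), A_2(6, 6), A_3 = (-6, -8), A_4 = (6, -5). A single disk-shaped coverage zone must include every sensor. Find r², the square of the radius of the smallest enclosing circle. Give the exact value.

A smallest enclosing disk is always determined by at most three of the input points on its boundary.
The farthest pair is A_2–A_3 with squared distance 340. The circle on this segment as diameter has centre (0, -1) and r² = 340/4 = 85.
Check A_1: distance² to centre = 36 ≤ 85, so it lies inside.
All remaining points lie in this disk, and no smaller disk contains both endpoints, so this is the minimum enclosing circle.

85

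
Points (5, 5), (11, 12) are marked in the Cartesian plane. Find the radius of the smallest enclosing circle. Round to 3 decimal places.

The smallest circle enclosing two points has them as diameter endpoints.
Centre = midpoint = (8, 8.5); r² = |(5, 5)−(11, 12)|²/4 = 85/4 = 21.25.
r = √(21.25) ≈ 4.610.

4.610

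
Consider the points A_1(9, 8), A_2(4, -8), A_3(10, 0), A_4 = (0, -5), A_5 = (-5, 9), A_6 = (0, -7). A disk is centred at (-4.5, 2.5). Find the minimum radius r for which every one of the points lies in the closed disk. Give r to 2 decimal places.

14.71

The required radius is the distance from (-4.5, 2.5) to the farthest point.
Squared distances: 212.5, 182.5, 216.5, 76.5, 42.5, 110.5.
Maximum is 216.5, attained at A_3.
r = √(216.5) ≈ 14.71.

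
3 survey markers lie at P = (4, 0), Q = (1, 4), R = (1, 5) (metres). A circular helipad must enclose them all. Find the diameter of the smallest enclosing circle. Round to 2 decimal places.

5.83

Side lengths²: PQ² = 25, PR² = 34, QR² = 1.
Since PR² = 34 ≥ 25 + 1 = 26, the angle opposite PR is not acute, so the smallest enclosing circle has PR as diameter.
Centre = midpoint of PR = (2.5, 2.5), r² = 34/4 = 8.5.
Diameter = 2r = 2√(8.5) ≈ 5.83.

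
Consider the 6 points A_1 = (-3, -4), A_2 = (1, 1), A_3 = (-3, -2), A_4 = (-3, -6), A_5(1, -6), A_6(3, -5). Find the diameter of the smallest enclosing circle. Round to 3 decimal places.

A smallest enclosing disk is always determined by at most three of the input points on its boundary.
The minimum enclosing circle is determined by three boundary points: A_2, A_4, A_6.
Their circumcentre is (-17/38, -107/38) with r² = 12025/722.
The farthest remaining point A_5 is at distance² 8833/722 ≤ 12025/722.
Diameter = 2r = 2√(12025/722) ≈ 8.162.

8.162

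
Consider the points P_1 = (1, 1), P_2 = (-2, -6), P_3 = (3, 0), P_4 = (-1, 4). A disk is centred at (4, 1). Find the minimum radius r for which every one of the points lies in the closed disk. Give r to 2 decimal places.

The required radius is the distance from (4, 1) to the farthest point.
Squared distances: 9, 85, 2, 34.
Maximum is 85, attained at P_2.
r = √85 ≈ 9.22.

9.22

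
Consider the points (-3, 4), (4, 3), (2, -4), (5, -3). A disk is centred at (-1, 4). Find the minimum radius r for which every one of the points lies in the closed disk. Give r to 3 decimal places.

The required radius is the distance from (-1, 4) to the farthest point.
Squared distances: 4, 26, 73, 85.
Maximum is 85, attained at (5, -3).
r = √85 ≈ 9.220.

9.220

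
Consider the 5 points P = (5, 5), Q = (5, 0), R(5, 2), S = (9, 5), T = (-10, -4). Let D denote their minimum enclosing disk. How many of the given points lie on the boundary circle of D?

The farthest pair is S–T with squared distance 442. The circle on this segment as diameter has centre (-0.5, 0.5) and r² = 442/4 = 110.5.
Check P: distance² to centre = 50.5 ≤ 110.5, so it lies inside.
All remaining points lie in this disk, and no smaller disk contains both endpoints, so this is the minimum enclosing circle.
The points at distance exactly r from the centre are S, T — 2 points.

2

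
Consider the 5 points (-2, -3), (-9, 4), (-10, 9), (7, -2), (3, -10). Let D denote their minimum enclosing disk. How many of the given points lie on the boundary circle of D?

2

By Welzl's lemma the MEC is supported by two points (diametrically opposite) or three points (on a circumcircle).
The farthest pair is (-10, 9)–(3, -10) with squared distance 530. The circle on this segment as diameter has centre (-3.5, -0.5) and r² = 530/4 = 132.5.
Check (-2, -3): distance² to centre = 8.5 ≤ 132.5, so it lies inside.
All remaining points lie in this disk, and no smaller disk contains both endpoints, so this is the minimum enclosing circle.
The points at distance exactly r from the centre are (-10, 9), (3, -10) — 2 points.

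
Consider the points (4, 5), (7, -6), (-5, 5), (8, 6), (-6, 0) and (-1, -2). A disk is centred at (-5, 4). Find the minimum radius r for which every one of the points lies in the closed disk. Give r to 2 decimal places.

15.62

The required radius is the distance from (-5, 4) to the farthest point.
Squared distances: 82, 244, 1, 173, 17, 52.
Maximum is 244, attained at (7, -6).
r = √244 ≈ 15.62.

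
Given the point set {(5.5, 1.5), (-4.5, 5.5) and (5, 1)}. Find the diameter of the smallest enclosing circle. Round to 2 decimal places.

10.77

Call the three points A, B, C in the order given.
Side lengths²: AB² = 116, AC² = 0.5, BC² = 110.5.
Since AB² = 116 ≥ 110.5 + 0.5 = 111, the angle opposite AB is not acute, so the smallest enclosing circle has AB as diameter.
Centre = midpoint of AB = (0.5, 3.5), r² = 116/4 = 29.
Diameter = 2r = 2√29 ≈ 10.77.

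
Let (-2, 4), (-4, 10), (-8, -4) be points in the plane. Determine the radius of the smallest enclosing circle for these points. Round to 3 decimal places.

Call the three points A, B, C in the order given.
Side lengths²: AB² = 40, AC² = 100, BC² = 212.
Since BC² = 212 ≥ 100 + 40 = 140, the angle opposite BC is not acute, so the smallest enclosing circle has BC as diameter.
Centre = midpoint of BC = (-6, 3), r² = 212/4 = 53.
r = √53 ≈ 7.280.

7.280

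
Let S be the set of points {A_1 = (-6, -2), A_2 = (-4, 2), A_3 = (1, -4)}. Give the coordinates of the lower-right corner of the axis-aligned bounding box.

x-range [-6, 1], y-range [-4, 2].
The lower-right corner is (1, -4).

(1, -4)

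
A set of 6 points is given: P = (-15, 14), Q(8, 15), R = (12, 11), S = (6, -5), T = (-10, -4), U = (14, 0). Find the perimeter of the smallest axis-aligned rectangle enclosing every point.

98

Width = max x − min x = 14 − (-15) = 29.
Height = max y − min y = 15 − (-5) = 20.
Perimeter = 2(29 + 20) = 98.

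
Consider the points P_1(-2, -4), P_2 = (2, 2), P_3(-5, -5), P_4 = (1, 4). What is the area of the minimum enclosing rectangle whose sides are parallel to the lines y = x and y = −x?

37.5

In coordinates u = x + y, v = x − y the rectangle is axis-aligned; the map (x,y)→(u,v) scales areas by 2.
u-values: -6, 4, -10, 5; range = 5 − (-10) = 15.
v-values: 2, 0, 0, -3; range = 2 − (-3) = 5.
Area = (15 × 5) / 2 = 37.5.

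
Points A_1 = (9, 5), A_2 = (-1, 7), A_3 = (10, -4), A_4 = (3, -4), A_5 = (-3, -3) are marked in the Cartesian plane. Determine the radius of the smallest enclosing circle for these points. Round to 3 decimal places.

7.835

By Welzl's lemma the MEC is supported by two points (diametrically opposite) or three points (on a circumcircle).
The minimum enclosing circle is determined by three boundary points: A_2, A_3, A_5.
Their circumcentre is (23/6, 5/6) with r² = 1105/18.
The farthest remaining point A_1 is at distance² 793/18 ≤ 1105/18.
r = √(1105/18) ≈ 7.835.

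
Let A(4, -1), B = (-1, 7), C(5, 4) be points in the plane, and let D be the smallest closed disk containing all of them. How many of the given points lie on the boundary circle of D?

2

Side lengths²: AB² = 89, AC² = 26, BC² = 45.
Since AB² = 89 ≥ 45 + 26 = 71, the angle opposite AB is not acute, so the smallest enclosing circle has AB as diameter.
Centre = midpoint of AB = (1.5, 3), r² = 89/4 = 22.25.
The points at distance exactly r from the centre are A, B — 2 points.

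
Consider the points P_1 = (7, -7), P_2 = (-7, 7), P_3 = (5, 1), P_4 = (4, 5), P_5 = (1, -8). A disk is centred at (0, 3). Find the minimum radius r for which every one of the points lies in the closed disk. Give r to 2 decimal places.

The required radius is the distance from (0, 3) to the farthest point.
Squared distances: 149, 65, 29, 20, 122.
Maximum is 149, attained at P_1.
r = √149 ≈ 12.21.

12.21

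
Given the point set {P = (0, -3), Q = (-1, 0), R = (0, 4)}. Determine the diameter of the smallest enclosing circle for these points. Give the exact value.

Side lengths²: PQ² = 10, PR² = 49, QR² = 17.
Since PR² = 49 ≥ 17 + 10 = 27, the angle opposite PR is not acute, so the smallest enclosing circle has PR as diameter.
Centre = midpoint of PR = (0, 0.5), r² = 49/4 = 12.25.
Diameter = 2r = 2√(12.25) = 7.

7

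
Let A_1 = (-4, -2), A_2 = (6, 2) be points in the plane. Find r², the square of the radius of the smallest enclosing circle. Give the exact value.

The smallest circle enclosing two points has them as diameter endpoints.
Centre = midpoint = (1, 0); r² = |A_1A_2|²/4 = 116/4 = 29.

29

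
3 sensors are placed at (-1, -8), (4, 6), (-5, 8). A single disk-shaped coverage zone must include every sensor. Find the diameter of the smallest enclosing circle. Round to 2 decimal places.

Call the three points A, B, C in the order given.
Side lengths²: AB² = 221, AC² = 272, BC² = 85.
Since AC² = 272 < 221 + 85 = 306, the triangle is acute, so the smallest enclosing circle is the circumcircle.
Circumcentre = (-2, 0.25), r² = 69.0625.
Diameter = 2r = 2√(69.0625) ≈ 16.62.

16.62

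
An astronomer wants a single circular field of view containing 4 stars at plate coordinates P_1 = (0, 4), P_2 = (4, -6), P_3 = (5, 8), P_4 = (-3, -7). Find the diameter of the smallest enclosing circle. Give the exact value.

17

A smallest enclosing disk is always determined by at most three of the input points on its boundary.
The farthest pair is P_3–P_4 with squared distance 289. The circle on this segment as diameter has centre (1, 0.5) and r² = 289/4 = 72.25.
Check P_1: distance² to centre = 13.25 ≤ 72.25, so it lies inside.
All remaining points lie in this disk, and no smaller disk contains both endpoints, so this is the minimum enclosing circle.
Diameter = 2r = 2√(72.25) = 17.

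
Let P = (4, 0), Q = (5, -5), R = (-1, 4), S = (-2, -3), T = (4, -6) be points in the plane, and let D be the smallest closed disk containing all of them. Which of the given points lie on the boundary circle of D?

R, T

The minimum enclosing circle of a finite set is fixed by two of the points (as a diameter) or three (as a circumcircle).
The farthest pair is R–T with squared distance 125. The circle on this segment as diameter has centre (1.5, -1) and r² = 125/4 = 31.25.
Check P: distance² to centre = 7.25 ≤ 31.25, so it lies inside.
All remaining points lie in this disk, and no smaller disk contains both endpoints, so this is the minimum enclosing circle.
The points at distance exactly r from the centre are R, T — 2 points.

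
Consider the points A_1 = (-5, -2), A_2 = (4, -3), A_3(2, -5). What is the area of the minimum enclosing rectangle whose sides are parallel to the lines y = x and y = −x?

40

In coordinates u = x + y, v = x − y the rectangle is axis-aligned; the map (x,y)→(u,v) scales areas by 2.
u-values: -7, 1, -3; range = 1 − (-7) = 8.
v-values: -3, 7, 7; range = 7 − (-3) = 10.
Area = (8 × 10) / 2 = 40.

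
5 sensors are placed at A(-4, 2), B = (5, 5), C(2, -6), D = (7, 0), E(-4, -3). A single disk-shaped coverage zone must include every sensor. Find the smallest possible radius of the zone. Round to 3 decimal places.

6.140

The minimum enclosing circle is determined by three boundary points: B, C, E.
Their circumcentre is (1.3, 0.1) with r² = 37.7.
The farthest remaining point D is at distance² 32.5 ≤ 37.7.
r = √(37.7) ≈ 6.140.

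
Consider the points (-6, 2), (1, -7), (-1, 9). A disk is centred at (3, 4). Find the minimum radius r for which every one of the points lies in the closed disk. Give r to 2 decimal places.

The required radius is the distance from (3, 4) to the farthest point.
Squared distances: 85, 125, 41.
Maximum is 125, attained at (1, -7).
r = √125 ≈ 11.18.

11.18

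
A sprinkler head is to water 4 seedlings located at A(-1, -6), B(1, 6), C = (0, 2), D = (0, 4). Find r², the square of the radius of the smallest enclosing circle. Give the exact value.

The minimum enclosing circle of a finite set is fixed by two of the points (as a diameter) or three (as a circumcircle).
The farthest pair is A–B with squared distance 148. The circle on this segment as diameter has centre (0, 0) and r² = 148/4 = 37.
Check C: distance² to centre = 4 ≤ 37, so it lies inside.
All remaining points lie in this disk, and no smaller disk contains both endpoints, so this is the minimum enclosing circle.

37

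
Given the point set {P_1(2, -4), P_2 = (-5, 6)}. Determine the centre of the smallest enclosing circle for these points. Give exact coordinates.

(-1.5, 1)

The smallest circle enclosing two points has them as diameter endpoints.
Centre = midpoint = (-1.5, 1); r² = |P_1P_2|²/4 = 149/4 = 37.25.
Centre = (-1.5, 1).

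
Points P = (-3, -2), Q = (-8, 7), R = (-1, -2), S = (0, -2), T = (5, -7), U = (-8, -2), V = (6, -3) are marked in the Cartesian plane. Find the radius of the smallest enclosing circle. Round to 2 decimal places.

The minimum enclosing circle of a finite set is fixed by two of the points (as a diameter) or three (as a circumcircle).
The farthest pair is Q–T with squared distance 365. The circle on this segment as diameter has centre (-1.5, 0) and r² = 365/4 = 91.25.
Check P: distance² to centre = 6.25 ≤ 91.25, so it lies inside.
All remaining points lie in this disk, and no smaller disk contains both endpoints, so this is the minimum enclosing circle.
r = √(91.25) ≈ 9.55.

9.55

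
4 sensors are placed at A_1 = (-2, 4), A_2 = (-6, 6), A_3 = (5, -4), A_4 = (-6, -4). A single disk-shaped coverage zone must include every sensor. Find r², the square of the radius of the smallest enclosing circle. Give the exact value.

55.25

By Welzl's lemma the MEC is supported by two points (diametrically opposite) or three points (on a circumcircle).
The farthest pair is A_2–A_3 with squared distance 221. The circle on this segment as diameter has centre (-0.5, 1) and r² = 221/4 = 55.25.
Check A_1: distance² to centre = 11.25 ≤ 55.25, so it lies inside.
All remaining points lie in this disk, and no smaller disk contains both endpoints, so this is the minimum enclosing circle.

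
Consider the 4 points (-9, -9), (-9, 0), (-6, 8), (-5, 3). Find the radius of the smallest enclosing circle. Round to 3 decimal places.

8.631

The minimum enclosing circle of a finite set is fixed by two of the points (as a diameter) or three (as a circumcircle).
The farthest pair is (-9, -9)–(-6, 8) with squared distance 298. The circle on this segment as diameter has centre (-7.5, -0.5) and r² = 298/4 = 74.5.
Check (-9, 0): distance² to centre = 2.5 ≤ 74.5, so it lies inside.
All remaining points lie in this disk, and no smaller disk contains both endpoints, so this is the minimum enclosing circle.
r = √(74.5) ≈ 8.631.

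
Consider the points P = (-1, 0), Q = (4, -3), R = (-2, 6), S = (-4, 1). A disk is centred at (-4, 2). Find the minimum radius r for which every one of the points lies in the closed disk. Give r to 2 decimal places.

The required radius is the distance from (-4, 2) to the farthest point.
Squared distances: 13, 89, 20, 1.
Maximum is 89, attained at Q.
r = √89 ≈ 9.43.

9.43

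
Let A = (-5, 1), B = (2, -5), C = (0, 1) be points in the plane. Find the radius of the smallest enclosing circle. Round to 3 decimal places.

4.610

Side lengths²: AB² = 85, AC² = 25, BC² = 40.
Since AB² = 85 ≥ 40 + 25 = 65, the angle opposite AB is not acute, so the smallest enclosing circle has AB as diameter.
Centre = midpoint of AB = (-1.5, -2), r² = 85/4 = 21.25.
r = √(21.25) ≈ 4.610.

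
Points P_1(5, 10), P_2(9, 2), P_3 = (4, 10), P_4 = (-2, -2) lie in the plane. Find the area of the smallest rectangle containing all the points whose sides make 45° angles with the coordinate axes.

In coordinates u = x + y, v = x − y the rectangle is axis-aligned; the map (x,y)→(u,v) scales areas by 2.
u-values: 15, 11, 14, -4; range = 15 − (-4) = 19.
v-values: -5, 7, -6, 0; range = 7 − (-6) = 13.
Area = (19 × 13) / 2 = 123.5.

123.5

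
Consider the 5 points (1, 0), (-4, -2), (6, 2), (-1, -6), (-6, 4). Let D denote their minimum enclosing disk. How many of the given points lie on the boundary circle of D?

A smallest enclosing disk is always determined by at most three of the input points on its boundary.
The minimum enclosing circle is determined by three boundary points: (6, 2), (-1, -6), (-6, 4).
Their circumcentre is (-9/22, 6/11) with r² = 20905/484.
The farthest remaining point (-4, -2) is at distance² 9377/484 ≤ 20905/484.
The points at distance exactly r from the centre are (6, 2), (-1, -6), (-6, 4) — 3 points.

3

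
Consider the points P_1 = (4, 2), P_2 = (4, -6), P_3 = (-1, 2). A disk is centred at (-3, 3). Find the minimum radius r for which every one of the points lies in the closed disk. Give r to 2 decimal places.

11.40

The required radius is the distance from (-3, 3) to the farthest point.
Squared distances: 50, 130, 5.
Maximum is 130, attained at P_2.
r = √130 ≈ 11.40.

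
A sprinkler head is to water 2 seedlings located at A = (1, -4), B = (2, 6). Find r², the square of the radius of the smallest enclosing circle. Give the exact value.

25.25

The smallest circle enclosing two points has them as diameter endpoints.
Centre = midpoint = (1.5, 1); r² = |AB|²/4 = 101/4 = 25.25.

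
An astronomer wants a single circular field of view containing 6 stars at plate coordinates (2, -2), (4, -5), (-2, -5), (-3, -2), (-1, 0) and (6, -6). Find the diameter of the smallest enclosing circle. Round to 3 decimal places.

The minimum enclosing circle of a finite set is fixed by two of the points (as a diameter) or three (as a circumcircle).
The farthest pair is (-3, -2)–(6, -6) with squared distance 97. The circle on this segment as diameter has centre (1.5, -4) and r² = 97/4 = 24.25.
Check (2, -2): distance² to centre = 4.25 ≤ 24.25, so it lies inside.
All remaining points lie in this disk, and no smaller disk contains both endpoints, so this is the minimum enclosing circle.
Diameter = 2r = 2√(24.25) ≈ 9.849.

9.849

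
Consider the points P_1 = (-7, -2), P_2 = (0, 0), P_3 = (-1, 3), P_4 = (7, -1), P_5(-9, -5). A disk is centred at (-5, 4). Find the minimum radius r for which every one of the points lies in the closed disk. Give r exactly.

13

The required radius is the distance from (-5, 4) to the farthest point.
Squared distances: 40, 41, 17, 169, 97.
Maximum is 169, attained at P_4.
r = √169 = 13.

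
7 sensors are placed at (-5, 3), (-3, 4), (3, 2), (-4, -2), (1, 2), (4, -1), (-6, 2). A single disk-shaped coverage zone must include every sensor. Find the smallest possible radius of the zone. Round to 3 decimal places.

5.220

By Welzl's lemma the MEC is supported by two points (diametrically opposite) or three points (on a circumcircle).
The farthest pair is (4, -1)–(-6, 2) with squared distance 109. The circle on this segment as diameter has centre (-1, 0.5) and r² = 109/4 = 27.25.
Check (-5, 3): distance² to centre = 22.25 ≤ 27.25, so it lies inside.
All remaining points lie in this disk, and no smaller disk contains both endpoints, so this is the minimum enclosing circle.
r = √(27.25) ≈ 5.220.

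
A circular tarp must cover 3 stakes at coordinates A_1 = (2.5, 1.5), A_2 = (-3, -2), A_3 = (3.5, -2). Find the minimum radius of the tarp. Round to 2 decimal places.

Side lengths²: A_1A_2² = 42.5, A_1A_3² = 13.25, A_2A_3² = 42.25.
Since A_1A_2² = 42.5 < 42.25 + 13.25 = 55.5, the triangle is acute, so the smallest enclosing circle is the circumcircle.
Circumcentre = (0.25, -29/28), r² = 4505/392.
r = √(4505/392) ≈ 3.39.

3.39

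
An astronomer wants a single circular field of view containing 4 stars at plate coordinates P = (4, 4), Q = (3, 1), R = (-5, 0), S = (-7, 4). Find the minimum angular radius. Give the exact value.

By Welzl's lemma the MEC is supported by two points (diametrically opposite) or three points (on a circumcircle).
The farthest pair is P–S with squared distance 121. The circle on this segment as diameter has centre (-1.5, 4) and r² = 121/4 = 30.25.
Check Q: distance² to centre = 29.25 ≤ 30.25, so it lies inside.
All remaining points lie in this disk, and no smaller disk contains both endpoints, so this is the minimum enclosing circle.
r = √(30.25) = 5.5.

5.5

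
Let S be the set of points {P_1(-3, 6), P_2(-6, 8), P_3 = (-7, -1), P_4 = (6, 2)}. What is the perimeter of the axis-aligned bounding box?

44

Width = max x − min x = 6 − (-7) = 13.
Height = max y − min y = 8 − (-1) = 9.
Perimeter = 2(13 + 9) = 44.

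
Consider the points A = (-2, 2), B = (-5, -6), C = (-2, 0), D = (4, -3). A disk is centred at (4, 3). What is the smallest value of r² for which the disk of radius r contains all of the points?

The required radius is the distance from (4, 3) to the farthest point.
Squared distances: 37, 162, 45, 36.
Maximum is 162, attained at B.

162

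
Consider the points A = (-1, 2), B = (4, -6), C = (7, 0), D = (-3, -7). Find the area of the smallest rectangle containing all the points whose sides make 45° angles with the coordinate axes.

In coordinates u = x + y, v = x − y the rectangle is axis-aligned; the map (x,y)→(u,v) scales areas by 2.
u-values: 1, -2, 7, -10; range = 7 − (-10) = 17.
v-values: -3, 10, 7, 4; range = 10 − (-3) = 13.
Area = (17 × 13) / 2 = 110.5.

110.5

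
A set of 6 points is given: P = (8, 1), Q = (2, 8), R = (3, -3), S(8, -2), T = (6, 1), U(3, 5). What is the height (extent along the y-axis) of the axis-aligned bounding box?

11

max y = 8, min y = -3, so height = 11.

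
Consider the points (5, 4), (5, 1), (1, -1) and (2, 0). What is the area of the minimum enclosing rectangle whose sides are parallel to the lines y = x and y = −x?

In coordinates u = x + y, v = x − y the rectangle is axis-aligned; the map (x,y)→(u,v) scales areas by 2.
u-values: 9, 6, 0, 2; range = 9 − 0 = 9.
v-values: 1, 4, 2, 2; range = 4 − 1 = 3.
Area = (9 × 3) / 2 = 13.5.

13.5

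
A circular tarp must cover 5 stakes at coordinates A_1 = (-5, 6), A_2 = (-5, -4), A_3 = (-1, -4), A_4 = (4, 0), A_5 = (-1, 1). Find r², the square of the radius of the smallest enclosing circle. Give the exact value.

1261/36

By Welzl's lemma the MEC is supported by two points (diametrically opposite) or three points (on a circumcircle).
The minimum enclosing circle is determined by three boundary points: A_1, A_2, A_4.
Their circumcentre is (-11/6, 1) with r² = 1261/36.
The farthest remaining point A_3 is at distance² 925/36 ≤ 1261/36.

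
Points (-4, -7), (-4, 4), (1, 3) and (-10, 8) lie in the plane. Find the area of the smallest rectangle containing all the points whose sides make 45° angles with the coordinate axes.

In coordinates u = x + y, v = x − y the rectangle is axis-aligned; the map (x,y)→(u,v) scales areas by 2.
u-values: -11, 0, 4, -2; range = 4 − (-11) = 15.
v-values: 3, -8, -2, -18; range = 3 − (-18) = 21.
Area = (15 × 21) / 2 = 157.5.

157.5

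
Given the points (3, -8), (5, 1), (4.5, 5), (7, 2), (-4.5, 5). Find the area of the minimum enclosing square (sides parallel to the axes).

169

The bounding box has width 11.5 and height 13.
An axis-aligned square enclosing the set must have side ≥ max(width, height).
So the minimum side is max(11.5, 13) = 13.
Area = 13² = 169.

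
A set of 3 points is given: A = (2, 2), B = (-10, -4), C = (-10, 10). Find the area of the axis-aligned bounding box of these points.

168

x ranges over [-10, 2], width 12.
y ranges over [-4, 10], height 14.
Area = 12 × 14 = 168.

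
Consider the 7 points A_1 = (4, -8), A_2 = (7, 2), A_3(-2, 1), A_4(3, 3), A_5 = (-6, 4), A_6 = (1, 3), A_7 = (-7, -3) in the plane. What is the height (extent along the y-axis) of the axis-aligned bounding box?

12

max y = 4, min y = -8, so height = 12.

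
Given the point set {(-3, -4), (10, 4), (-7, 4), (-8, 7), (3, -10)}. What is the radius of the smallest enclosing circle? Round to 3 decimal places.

10.593

A smallest enclosing disk is always determined by at most three of the input points on its boundary.
The minimum enclosing circle is determined by three boundary points: (10, 4), (-8, 7), (3, -10).
Their circumcentre is (3/26, 5/26) with r² = 37925/338.
The farthest remaining point (-7, 4) is at distance² 22013/338 ≤ 37925/338.
r = √(37925/338) ≈ 10.593.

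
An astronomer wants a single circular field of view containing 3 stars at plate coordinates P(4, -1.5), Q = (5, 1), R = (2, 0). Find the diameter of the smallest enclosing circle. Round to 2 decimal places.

3.27

Side lengths²: PQ² = 7.25, PR² = 6.25, QR² = 10.
Since QR² = 10 < 7.25 + 6.25 = 13.5, the triangle is acute, so the smallest enclosing circle is the circumcircle.
Circumcentre = (189/52, 5/52), r² = 3625/1352.
Diameter = 2r = 2√(3625/1352) ≈ 3.27.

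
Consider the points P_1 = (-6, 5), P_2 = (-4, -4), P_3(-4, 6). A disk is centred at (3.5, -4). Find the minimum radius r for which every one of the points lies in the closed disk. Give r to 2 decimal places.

The required radius is the distance from (3.5, -4) to the farthest point.
Squared distances: 171.25, 56.25, 156.25.
Maximum is 171.25, attained at P_1.
r = √(171.25) ≈ 13.09.

13.09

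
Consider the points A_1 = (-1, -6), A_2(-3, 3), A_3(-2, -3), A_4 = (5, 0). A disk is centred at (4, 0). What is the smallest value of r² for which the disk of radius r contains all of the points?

The required radius is the distance from (4, 0) to the farthest point.
Squared distances: 61, 58, 45, 1.
Maximum is 61, attained at A_1.

61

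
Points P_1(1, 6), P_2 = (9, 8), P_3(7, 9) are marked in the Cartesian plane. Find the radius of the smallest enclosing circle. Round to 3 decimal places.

Side lengths²: P_1P_2² = 68, P_1P_3² = 45, P_2P_3² = 5.
Since P_1P_2² = 68 ≥ 45 + 5 = 50, the angle opposite P_1P_2 is not acute, so the smallest enclosing circle has P_1P_2 as diameter.
Centre = midpoint of P_1P_2 = (5, 7), r² = 68/4 = 17.
r = √17 ≈ 4.123.

4.123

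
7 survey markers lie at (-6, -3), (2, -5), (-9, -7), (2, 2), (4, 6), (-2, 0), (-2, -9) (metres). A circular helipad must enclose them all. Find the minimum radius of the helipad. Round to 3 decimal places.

A smallest enclosing disk is always determined by at most three of the input points on its boundary.
The farthest pair is (-9, -7)–(4, 6) with squared distance 338. The circle on this segment as diameter has centre (-2.5, -0.5) and r² = 338/4 = 84.5.
Check (-6, -3): distance² to centre = 18.5 ≤ 84.5, so it lies inside.
All remaining points lie in this disk, and no smaller disk contains both endpoints, so this is the minimum enclosing circle.
r = √(84.5) ≈ 9.192.

9.192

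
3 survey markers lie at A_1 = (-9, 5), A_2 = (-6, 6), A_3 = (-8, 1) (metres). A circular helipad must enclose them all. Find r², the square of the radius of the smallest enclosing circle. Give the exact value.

7.25

Side lengths²: A_1A_2² = 10, A_1A_3² = 17, A_2A_3² = 29.
Since A_2A_3² = 29 ≥ 17 + 10 = 27, the angle opposite A_2A_3 is not acute, so the smallest enclosing circle has A_2A_3 as diameter.
Centre = midpoint of A_2A_3 = (-7, 3.5), r² = 29/4 = 7.25.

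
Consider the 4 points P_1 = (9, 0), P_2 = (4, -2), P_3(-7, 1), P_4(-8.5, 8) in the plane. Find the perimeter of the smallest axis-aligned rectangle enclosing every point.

Width = max x − min x = 9 − (-8.5) = 17.5.
Height = max y − min y = 8 − (-2) = 10.
Perimeter = 2(17.5 + 10) = 55.

55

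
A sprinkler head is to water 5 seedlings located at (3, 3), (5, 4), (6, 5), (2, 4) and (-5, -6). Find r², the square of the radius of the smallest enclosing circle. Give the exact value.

A smallest enclosing disk is always determined by at most three of the input points on its boundary.
The farthest pair is (6, 5)–(-5, -6) with squared distance 242. The circle on this segment as diameter has centre (0.5, -0.5) and r² = 242/4 = 60.5.
Check (3, 3): distance² to centre = 18.5 ≤ 60.5, so it lies inside.
All remaining points lie in this disk, and no smaller disk contains both endpoints, so this is the minimum enclosing circle.

60.5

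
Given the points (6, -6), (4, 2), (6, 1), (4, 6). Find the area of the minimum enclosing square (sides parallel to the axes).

144

The bounding box has width 2 and height 12.
An axis-aligned square enclosing the set must have side ≥ max(width, height).
So the minimum side is max(2, 12) = 12.
Area = 12² = 144.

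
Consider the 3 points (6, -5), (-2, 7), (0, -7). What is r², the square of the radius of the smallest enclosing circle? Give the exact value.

6500/121

Call the three points A, B, C in the order given.
Side lengths²: AB² = 208, AC² = 40, BC² = 200.
Since AB² = 208 < 200 + 40 = 240, the triangle is acute, so the smallest enclosing circle is the circumcircle.
Circumcentre = (10/11, 3/11), r² = 6500/121.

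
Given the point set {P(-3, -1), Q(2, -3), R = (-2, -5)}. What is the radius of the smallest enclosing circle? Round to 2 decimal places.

Side lengths²: PQ² = 29, PR² = 17, QR² = 20.
Since PQ² = 29 < 20 + 17 = 37, the triangle is acute, so the smallest enclosing circle is the circumcircle.
Circumcentre = (-13/18, -23/9), r² = 2465/324.
r = √(2465/324) ≈ 2.76.

2.76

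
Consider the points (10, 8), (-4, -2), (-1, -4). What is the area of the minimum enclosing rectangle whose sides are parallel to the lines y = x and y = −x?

60

In coordinates u = x + y, v = x − y the rectangle is axis-aligned; the map (x,y)→(u,v) scales areas by 2.
u-values: 18, -6, -5; range = 18 − (-6) = 24.
v-values: 2, -2, 3; range = 3 − (-2) = 5.
Area = (24 × 5) / 2 = 60.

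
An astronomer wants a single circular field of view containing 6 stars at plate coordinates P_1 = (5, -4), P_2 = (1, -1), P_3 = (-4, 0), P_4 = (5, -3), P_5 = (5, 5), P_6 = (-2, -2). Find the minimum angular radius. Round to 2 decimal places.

5.63

The minimum enclosing circle of a finite set is fixed by two of the points (as a diameter) or three (as a circumcircle).
The minimum enclosing circle is determined by three boundary points: P_1, P_3, P_5.
Their circumcentre is (29/18, 0.5) with r² = 5141/162.
The farthest remaining point P_4 is at distance² 3845/162 ≤ 5141/162.
r = √(5141/162) ≈ 5.63.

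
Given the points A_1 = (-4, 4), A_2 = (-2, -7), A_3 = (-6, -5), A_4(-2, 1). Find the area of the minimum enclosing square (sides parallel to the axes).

The bounding box has width 4 and height 11.
An axis-aligned square enclosing the set must have side ≥ max(width, height).
So the minimum side is max(4, 11) = 11.
Area = 11² = 121.

121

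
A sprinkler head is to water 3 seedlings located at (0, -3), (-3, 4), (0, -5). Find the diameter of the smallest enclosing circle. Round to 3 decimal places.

Call the three points A, B, C in the order given.
Side lengths²: AB² = 58, AC² = 4, BC² = 90.
Since BC² = 90 ≥ 58 + 4 = 62, the angle opposite BC is not acute, so the smallest enclosing circle has BC as diameter.
Centre = midpoint of BC = (-1.5, -0.5), r² = 90/4 = 22.5.
Diameter = 2r = 2√(22.5) ≈ 9.487.

9.487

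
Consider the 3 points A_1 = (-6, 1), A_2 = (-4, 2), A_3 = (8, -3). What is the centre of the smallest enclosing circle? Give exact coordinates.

(1, -1)

Side lengths²: A_1A_2² = 5, A_1A_3² = 212, A_2A_3² = 169.
Since A_1A_3² = 212 ≥ 169 + 5 = 174, the angle opposite A_1A_3 is not acute, so the smallest enclosing circle has A_1A_3 as diameter.
Centre = midpoint of A_1A_3 = (1, -1), r² = 212/4 = 53.
Centre = (1, -1).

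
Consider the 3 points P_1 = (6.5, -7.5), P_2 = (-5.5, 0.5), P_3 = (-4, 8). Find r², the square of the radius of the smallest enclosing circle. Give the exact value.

Side lengths²: P_1P_2² = 208, P_1P_3² = 350.5, P_2P_3² = 58.5.
Since P_1P_3² = 350.5 ≥ 208 + 58.5 = 266.5, the angle opposite P_1P_3 is not acute, so the smallest enclosing circle has P_1P_3 as diameter.
Centre = midpoint of P_1P_3 = (1.25, 0.25), r² = 350.5/4 = 87.625.

87.625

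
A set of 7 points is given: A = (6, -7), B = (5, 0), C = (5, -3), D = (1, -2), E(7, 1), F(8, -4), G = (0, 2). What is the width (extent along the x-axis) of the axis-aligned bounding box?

max x = 8, min x = 0, so width = 8.

8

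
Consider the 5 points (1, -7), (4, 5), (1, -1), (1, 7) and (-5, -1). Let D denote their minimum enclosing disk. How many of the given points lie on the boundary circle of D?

The farthest pair is (1, -7)–(1, 7) with squared distance 196. The circle on this segment as diameter has centre (1, 0) and r² = 196/4 = 49.
Check (4, 5): distance² to centre = 34 ≤ 49, so it lies inside.
All remaining points lie in this disk, and no smaller disk contains both endpoints, so this is the minimum enclosing circle.
The points at distance exactly r from the centre are (1, -7), (1, 7) — 2 points.

2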